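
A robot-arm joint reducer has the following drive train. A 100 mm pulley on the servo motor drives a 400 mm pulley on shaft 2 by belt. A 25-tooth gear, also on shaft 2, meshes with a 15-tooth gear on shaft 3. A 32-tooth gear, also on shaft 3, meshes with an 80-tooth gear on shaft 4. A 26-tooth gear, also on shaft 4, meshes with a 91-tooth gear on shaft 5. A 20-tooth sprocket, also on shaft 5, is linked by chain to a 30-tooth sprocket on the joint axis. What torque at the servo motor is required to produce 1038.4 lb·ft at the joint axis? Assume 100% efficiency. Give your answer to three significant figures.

Overall ratio R = 4 × 0.6 × 2.5 × 3.5 × 1.5 = 31.5.
Input torque = output torque / R = 1038.4 / 31.5 = 32.965 lb·ft.

33.0 lb·ft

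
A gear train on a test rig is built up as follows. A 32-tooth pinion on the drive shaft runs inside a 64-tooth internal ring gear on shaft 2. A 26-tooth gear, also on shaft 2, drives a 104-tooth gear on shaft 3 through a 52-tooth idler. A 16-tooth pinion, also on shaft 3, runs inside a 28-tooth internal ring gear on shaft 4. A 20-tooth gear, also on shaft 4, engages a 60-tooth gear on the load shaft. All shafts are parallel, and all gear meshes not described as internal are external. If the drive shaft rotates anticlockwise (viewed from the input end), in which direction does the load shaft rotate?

the drive shaft → shaft 2: internal mesh, same direction → CCW.
shaft 2 → shaft 3: driver → idler → driven is 2 external meshes, 2 reversals → CCW.
shaft 3 → shaft 4: internal mesh, same direction → CCW.
shaft 4 → the load shaft: external mesh, 1 reversal → CW.
3 reversals in total — an odd number — so the load shaft turns opposite to the drive shaft.

clockwise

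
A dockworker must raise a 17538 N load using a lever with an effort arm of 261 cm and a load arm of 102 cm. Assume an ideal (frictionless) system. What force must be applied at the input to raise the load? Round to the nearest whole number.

6854 N

Lever MA = effort arm / load arm = 261/102 = 2.5588.
Effort = load / MA = 17538 / 2.5588 = 6853.9 N.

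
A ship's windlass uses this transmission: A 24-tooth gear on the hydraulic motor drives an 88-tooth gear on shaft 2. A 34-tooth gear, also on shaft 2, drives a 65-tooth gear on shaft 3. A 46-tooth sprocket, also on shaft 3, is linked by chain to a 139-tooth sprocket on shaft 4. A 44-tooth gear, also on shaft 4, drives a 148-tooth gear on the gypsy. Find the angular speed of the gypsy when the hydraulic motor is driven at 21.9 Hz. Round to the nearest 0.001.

0.307 Hz

the hydraulic motor → shaft 2 (gear mesh, 88/24): 21.9 ÷ 3.6667 = 5.9727 Hz
shaft 2 → shaft 3 (gear mesh, 65/34): 5.9727 ÷ 1.9118 = 3.1242 Hz
shaft 3 → shaft 4 (chain, 139/46): 3.1242 ÷ 3.0217 = 1.0339 Hz
shaft 4 → the gypsy (gear mesh, 148/44): 1.0339 ÷ 3.3636 = 0.30738 Hz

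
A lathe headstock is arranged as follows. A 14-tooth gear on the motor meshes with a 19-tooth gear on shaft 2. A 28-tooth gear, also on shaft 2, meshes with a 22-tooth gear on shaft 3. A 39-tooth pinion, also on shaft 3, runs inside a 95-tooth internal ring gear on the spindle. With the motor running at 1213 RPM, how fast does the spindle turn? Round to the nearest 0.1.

467.0 RPM

the motor → shaft 2 (gear mesh, 19/14): 1213 ÷ 1.3571 = 893.79 RPM
shaft 2 → shaft 3 (gear mesh, 22/28): 893.79 ÷ 0.78571 = 1137.6 RPM
shaft 3 → the spindle (internal gear, 95/39): 1137.6 ÷ 2.4359 = 466.99 RPM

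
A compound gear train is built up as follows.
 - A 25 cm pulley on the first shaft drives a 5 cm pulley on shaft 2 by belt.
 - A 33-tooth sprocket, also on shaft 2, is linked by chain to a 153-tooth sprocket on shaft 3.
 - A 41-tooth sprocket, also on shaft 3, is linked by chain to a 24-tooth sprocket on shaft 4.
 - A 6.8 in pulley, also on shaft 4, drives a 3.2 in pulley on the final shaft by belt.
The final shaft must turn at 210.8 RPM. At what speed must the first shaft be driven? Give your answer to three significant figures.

Overall ratio R = 0.2 × 4.6364 × 0.58537 × 0.47059 = 0.25543.
Required input speed = output speed × R = 210.8 × 0.25543 = 53.845 RPM.

53.8 RPM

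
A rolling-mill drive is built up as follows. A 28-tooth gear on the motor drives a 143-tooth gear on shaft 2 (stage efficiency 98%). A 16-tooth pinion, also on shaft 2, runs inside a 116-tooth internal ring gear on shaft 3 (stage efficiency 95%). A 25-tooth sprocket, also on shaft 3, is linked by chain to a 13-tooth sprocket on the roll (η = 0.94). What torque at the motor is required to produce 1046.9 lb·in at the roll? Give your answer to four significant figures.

Overall ratio R = 5.1071 × 7.25 × 0.52 = 19.254; overall efficiency η = 0.98 × 0.95 × 0.94 = 0.8751.
Input torque = output torque / (R × η) = 1046.9 / (19.254 × 0.8751) = 62.131 lb·in.

62.13 lb·in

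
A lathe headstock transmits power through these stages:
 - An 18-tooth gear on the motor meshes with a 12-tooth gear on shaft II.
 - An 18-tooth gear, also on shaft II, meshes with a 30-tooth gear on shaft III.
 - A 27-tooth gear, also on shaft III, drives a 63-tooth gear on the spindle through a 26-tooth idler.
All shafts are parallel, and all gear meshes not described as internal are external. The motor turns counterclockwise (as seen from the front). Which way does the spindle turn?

the motor → shaft II: external mesh, 1 reversal → CW.
shaft II → shaft III: external mesh, 1 reversal → CCW.
shaft III → the spindle: driver → idler → driven is 2 external meshes, 2 reversals → CCW.
4 reversals in total — an even number — so the spindle turns the same way as the motor.

counterclockwise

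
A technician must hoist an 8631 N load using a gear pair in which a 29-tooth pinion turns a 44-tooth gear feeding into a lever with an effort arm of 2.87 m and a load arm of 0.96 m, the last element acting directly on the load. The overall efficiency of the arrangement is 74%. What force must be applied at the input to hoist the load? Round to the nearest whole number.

2571 N

Gear pair MA = 44/29 = 1.5172.
Lever MA = effort arm / load arm = 2.87/0.96 = 2.9896.
Combined ideal MA = 1.5172 × 2.9896 = 4.5359.
Actual MA = 4.5359 × 0.74 = 3.3566.
Effort = load / actual MA = 8631 / 3.3566 = 2571.4 N.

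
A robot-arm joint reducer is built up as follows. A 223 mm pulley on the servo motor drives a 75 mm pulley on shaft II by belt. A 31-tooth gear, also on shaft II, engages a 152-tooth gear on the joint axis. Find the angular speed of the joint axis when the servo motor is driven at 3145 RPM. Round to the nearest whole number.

the servo motor → shaft II (belt, 75/223): 3145 ÷ 0.33632 = 9351.1 RPM
shaft II → the joint axis (gear mesh, 152/31): 9351.1 ÷ 4.9032 = 1907.1 RPM

1907 RPM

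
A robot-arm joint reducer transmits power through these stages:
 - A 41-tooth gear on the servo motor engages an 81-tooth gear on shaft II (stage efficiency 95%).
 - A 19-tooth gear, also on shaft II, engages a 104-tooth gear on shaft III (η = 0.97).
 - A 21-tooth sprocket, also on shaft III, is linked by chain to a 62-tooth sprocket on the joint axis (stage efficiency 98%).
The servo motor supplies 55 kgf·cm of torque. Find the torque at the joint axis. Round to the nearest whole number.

After the gear mesh (81/41): 55 × 1.9756 × 0.95 = 103.23 kgf·cm
After the gear mesh (104/19): 103.23 × 5.4737 × 0.97 = 548.07 kgf·cm
After the chain (62/21): 548.07 × 2.9524 × 0.98 = 1585.8 kgf·cm

1586 kgf·cm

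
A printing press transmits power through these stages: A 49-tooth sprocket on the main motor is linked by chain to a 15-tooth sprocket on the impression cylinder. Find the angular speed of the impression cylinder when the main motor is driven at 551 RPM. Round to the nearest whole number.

the main motor → the impression cylinder (chain, 15/49): 551 ÷ 0.30612 = 1799.9 RPM

1800 RPM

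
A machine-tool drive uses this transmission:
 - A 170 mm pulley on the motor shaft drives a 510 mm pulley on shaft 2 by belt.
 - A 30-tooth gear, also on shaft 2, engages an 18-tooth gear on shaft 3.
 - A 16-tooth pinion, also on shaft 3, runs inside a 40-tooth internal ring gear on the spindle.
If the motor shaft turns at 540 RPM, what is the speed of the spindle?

the motor shaft → shaft 2 (belt, 510/170): 540 ÷ 3 = 180 RPM
shaft 2 → shaft 3 (gear mesh, 18/30): 180 ÷ 0.6 = 300 RPM
shaft 3 → the spindle (internal gear, 40/16): 300 ÷ 2.5 = 120 RPM

120 RPM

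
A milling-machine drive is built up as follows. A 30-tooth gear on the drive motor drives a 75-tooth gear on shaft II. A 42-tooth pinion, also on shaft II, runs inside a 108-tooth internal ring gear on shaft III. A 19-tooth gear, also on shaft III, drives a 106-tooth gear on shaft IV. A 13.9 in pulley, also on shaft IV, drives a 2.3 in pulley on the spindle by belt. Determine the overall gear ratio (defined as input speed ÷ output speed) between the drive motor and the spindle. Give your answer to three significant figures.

5.93

Each stage contributes driven/driver: gear mesh 75/30 = 2.5, internal gear 108/42 = 2.5714, gear mesh 106/19 = 5.5789, belt 2.3/13.9 = 0.16547.
Overall: 2.5 × 2.5714 × 5.5789 × 0.16547 = 5.9344.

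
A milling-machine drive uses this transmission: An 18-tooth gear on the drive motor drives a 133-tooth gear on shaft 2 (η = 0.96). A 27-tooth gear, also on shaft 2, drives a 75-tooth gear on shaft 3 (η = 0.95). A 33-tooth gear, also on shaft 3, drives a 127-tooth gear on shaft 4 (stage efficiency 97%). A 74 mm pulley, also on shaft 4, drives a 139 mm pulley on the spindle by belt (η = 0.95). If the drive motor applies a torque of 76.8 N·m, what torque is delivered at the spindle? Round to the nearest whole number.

gear mesh 133/18 = 7.3889 → τ = 76.8·7.3889·0.96 = 544.77 N·m
gear mesh 75/27 = 2.7778 → τ = 544.77·2.7778·0.95 = 1437.6 N·m
gear mesh 127/33 = 3.8485 → τ = 1437.6·3.8485·0.97 = 5366.5 N·m
belt 139/74 = 1.8784 → τ = 5366.5·1.8784·0.95 = 9576.4 N·m

9576 N·m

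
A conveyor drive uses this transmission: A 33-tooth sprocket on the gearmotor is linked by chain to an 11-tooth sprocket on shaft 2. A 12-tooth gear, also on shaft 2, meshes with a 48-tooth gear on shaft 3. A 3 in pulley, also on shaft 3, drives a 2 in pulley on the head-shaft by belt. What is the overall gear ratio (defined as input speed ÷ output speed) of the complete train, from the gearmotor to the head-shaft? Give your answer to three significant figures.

Each stage contributes driven/driver: chain 11/33 = 0.33333, gear mesh 48/12 = 4, belt 2/3 = 0.66667.
Overall: 0.33333 × 4 × 0.66667 = 0.88889.

0.889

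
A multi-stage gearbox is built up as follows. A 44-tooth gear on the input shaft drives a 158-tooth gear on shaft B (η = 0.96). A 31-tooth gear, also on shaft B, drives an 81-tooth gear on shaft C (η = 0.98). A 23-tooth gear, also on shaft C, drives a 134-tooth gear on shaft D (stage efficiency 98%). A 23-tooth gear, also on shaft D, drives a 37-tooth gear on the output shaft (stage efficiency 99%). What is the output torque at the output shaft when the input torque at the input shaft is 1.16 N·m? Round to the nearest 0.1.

Gear mesh: ratio = 158/44 = 3.5909; torque at shaft B = 1.16 × 3.5909 × 0.96 = 3.9988 N·m.
Gear mesh: ratio = 81/31 = 2.6129; torque at shaft C = 3.9988 × 2.6129 × 0.98 = 10.24 N·m.
Gear mesh: ratio = 134/23 = 5.8261; torque at shaft D = 10.24 × 5.8261 × 0.98 = 58.464 N·m.
Gear mesh: ratio = 37/23 = 1.6087; torque at the output shaft = 58.464 × 1.6087 × 0.99 = 93.11 N·m.

93.1 N·m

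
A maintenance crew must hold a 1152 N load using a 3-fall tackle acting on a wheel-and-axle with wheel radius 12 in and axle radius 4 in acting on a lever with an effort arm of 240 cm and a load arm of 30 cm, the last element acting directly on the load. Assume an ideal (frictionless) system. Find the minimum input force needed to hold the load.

Block-and-tackle MA = number of supporting rope parts = 3.
Wheel-and-axle MA = R/r = 12/4 = 3.
Lever MA = effort arm / load arm = 240/30 = 8.
Combined ideal MA = 3 × 3 × 8 = 72.
Effort = load / MA = 1152 / 72 = 16 N.

16 N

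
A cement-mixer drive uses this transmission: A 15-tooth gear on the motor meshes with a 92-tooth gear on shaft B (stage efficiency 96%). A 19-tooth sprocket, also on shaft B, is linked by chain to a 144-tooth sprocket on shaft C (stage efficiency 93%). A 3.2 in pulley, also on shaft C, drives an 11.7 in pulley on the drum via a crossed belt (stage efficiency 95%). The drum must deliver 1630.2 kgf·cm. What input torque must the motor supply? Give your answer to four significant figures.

Overall ratio R = 6.1333 × 7.5789 × 3.6562 = 169.96; overall efficiency η = 0.96 × 0.93 × 0.95 = 0.8482.
Input torque = output torque / (R × η) = 1630.2 / (169.96 × 0.8482) = 11.309 kgf·cm.

11.31 kgf·cm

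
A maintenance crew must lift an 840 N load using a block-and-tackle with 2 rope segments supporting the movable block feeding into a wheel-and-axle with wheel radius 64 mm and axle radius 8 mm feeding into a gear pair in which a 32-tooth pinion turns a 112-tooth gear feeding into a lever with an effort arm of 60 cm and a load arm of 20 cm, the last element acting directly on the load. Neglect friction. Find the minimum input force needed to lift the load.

5 N

Block-and-tackle MA = number of supporting rope parts = 2.
Wheel-and-axle MA = R/r = 64/8 = 8.
Gear pair MA = 112/32 = 3.5.
Lever MA = effort arm / load arm = 60/20 = 3.
Combined ideal MA = 2 × 8 × 3.5 × 3 = 168.
Effort = load / MA = 840 / 168 = 5 N.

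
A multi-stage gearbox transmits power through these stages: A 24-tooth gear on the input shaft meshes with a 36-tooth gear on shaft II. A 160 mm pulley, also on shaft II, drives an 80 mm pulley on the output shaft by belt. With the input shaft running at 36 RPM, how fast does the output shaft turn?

gear mesh 36/24 = 1.5 → 36/1.5 = 24 RPM
belt 80/160 = 0.5 → 24/0.5 = 48 RPM

48 RPM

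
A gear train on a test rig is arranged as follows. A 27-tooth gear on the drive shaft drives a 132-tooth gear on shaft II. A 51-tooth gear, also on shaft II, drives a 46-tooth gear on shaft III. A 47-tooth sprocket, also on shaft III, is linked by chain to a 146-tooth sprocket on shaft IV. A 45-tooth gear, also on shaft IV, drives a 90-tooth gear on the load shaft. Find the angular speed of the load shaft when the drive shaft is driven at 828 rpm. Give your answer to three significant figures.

the drive shaft → shaft II (gear mesh, 132/27): 828 ÷ 4.8889 = 169.36 rpm
shaft II → shaft III (gear mesh, 46/51): 169.36 ÷ 0.90196 = 187.77 rpm
shaft III → shaft IV (chain, 146/47): 187.77 ÷ 3.1064 = 60.447 rpm
shaft IV → the load shaft (gear mesh, 90/45): 60.447 ÷ 2 = 30.224 rpm

30.2 rpm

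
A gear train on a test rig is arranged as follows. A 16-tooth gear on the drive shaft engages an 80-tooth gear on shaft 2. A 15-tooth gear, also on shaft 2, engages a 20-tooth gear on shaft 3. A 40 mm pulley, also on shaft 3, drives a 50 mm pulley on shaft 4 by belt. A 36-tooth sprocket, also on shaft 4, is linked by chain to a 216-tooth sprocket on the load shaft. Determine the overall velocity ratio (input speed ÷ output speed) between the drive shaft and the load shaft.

50

Each stage contributes driven/driver: gear mesh 80/16 = 5, gear mesh 20/15 = 1.3333, belt 50/40 = 1.25, chain 216/36 = 6.
Overall: 5 × 1.3333 × 1.25 × 6 = 50.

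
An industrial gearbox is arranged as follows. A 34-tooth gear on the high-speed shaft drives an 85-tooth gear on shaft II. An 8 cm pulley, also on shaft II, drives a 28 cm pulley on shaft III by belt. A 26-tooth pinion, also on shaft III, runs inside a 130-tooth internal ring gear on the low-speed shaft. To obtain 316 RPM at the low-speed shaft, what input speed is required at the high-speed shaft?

Overall ratio R = 2.5 × 3.5 × 5 = 43.75.
Required input speed = output speed × R = 316 × 43.75 = 13825 RPM.

13825 RPM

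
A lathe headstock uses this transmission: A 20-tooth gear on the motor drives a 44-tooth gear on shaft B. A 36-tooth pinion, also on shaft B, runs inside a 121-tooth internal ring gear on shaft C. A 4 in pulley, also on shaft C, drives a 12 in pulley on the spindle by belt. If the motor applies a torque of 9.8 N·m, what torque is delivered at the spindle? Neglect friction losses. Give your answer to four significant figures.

217.4 N·m

Gear mesh: ratio = 44/20 = 2.2; torque at shaft B = 9.8 × 2.2 = 21.56 N·m.
Internal gear: ratio = 121/36 = 3.3611; torque at shaft C = 21.56 × 3.3611 = 72.466 N·m.
Belt: ratio = 12/4 = 3; torque at the spindle = 72.466 × 3 = 217.4 N·m.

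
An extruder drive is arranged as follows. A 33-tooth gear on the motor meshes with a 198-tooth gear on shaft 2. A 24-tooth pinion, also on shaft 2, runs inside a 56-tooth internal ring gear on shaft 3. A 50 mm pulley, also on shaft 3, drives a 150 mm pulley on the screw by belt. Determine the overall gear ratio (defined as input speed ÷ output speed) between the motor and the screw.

Each stage contributes driven/driver: gear mesh 198/33 = 6, internal gear 56/24 = 2.3333, belt 150/50 = 3.
Overall: 6 × 2.3333 × 3 = 42.

42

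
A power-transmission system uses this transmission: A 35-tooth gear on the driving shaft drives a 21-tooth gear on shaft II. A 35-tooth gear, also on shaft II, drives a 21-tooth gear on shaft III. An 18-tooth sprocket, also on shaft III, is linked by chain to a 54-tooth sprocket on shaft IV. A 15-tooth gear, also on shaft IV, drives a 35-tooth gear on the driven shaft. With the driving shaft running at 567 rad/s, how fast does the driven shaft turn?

225 rad/s

Gear mesh: ratio = 21/35 = 0.6, so shaft II turns at 567 / 0.6 = 945 rad/s.
Gear mesh: ratio = 21/35 = 0.6, so shaft III turns at 945 / 0.6 = 1575 rad/s.
Chain: ratio = 54/18 = 3, so shaft IV turns at 1575 / 3 = 525 rad/s.
Gear mesh: ratio = 35/15 = 2.3333, so the driven shaft turns at 525 / 2.3333 = 225 rad/s.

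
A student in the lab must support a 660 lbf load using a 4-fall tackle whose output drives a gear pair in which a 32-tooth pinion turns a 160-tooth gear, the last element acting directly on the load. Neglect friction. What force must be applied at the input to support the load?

33 lbf

Block-and-tackle MA = number of supporting rope parts = 4.
Gear pair MA = 160/32 = 5.
Combined ideal MA = 4 × 5 = 20.
Effort = load / MA = 660 / 20 = 33 lbf.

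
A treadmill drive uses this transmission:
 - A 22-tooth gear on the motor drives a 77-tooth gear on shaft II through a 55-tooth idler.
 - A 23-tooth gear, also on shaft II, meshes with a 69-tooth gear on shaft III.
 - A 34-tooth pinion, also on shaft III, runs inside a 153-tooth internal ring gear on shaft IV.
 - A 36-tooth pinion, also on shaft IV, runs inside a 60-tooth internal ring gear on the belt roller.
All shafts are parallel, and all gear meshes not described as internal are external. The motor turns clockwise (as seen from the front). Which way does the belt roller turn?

anticlockwise

the motor → shaft II: driver → idler → driven is 2 external meshes, 2 reversals → CW.
shaft II → shaft III: external mesh, 1 reversal → CCW.
shaft III → shaft IV: internal mesh, same direction → CCW.
shaft IV → the belt roller: internal mesh, same direction → CCW.
3 reversals in total — an odd number — so the belt roller turns opposite to the motor.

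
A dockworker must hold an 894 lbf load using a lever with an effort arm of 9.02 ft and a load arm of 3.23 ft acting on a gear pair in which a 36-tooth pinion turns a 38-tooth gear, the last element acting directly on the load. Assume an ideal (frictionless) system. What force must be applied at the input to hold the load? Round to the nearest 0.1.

303.3 lbf

Lever MA = effort arm / load arm = 9.02/3.23 = 2.7926.
Gear pair MA = 38/36 = 1.0556.
Combined ideal MA = 2.7926 × 1.0556 = 2.9477.
Effort = load / MA = 894 / 2.9477 = 303.29 lbf.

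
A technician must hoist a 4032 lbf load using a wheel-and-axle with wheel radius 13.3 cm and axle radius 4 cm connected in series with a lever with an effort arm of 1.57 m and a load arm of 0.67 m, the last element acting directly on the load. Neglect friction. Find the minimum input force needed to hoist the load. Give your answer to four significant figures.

Wheel-and-axle MA = R/r = 13.3/4 = 3.325.
Lever MA = effort arm / load arm = 1.57/0.67 = 2.3433.
Combined ideal MA = 3.325 × 2.3433 = 7.7914.
Effort = load / MA = 4032 / 7.7914 = 517.49 lbf.

517.5 lbf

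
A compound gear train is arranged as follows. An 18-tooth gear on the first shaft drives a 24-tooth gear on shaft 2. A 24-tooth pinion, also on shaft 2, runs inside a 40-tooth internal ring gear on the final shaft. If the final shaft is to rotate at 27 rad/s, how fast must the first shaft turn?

Overall ratio R = 1.3333 × 1.6667 = 2.2222.
Required input speed = output speed × R = 27 × 2.2222 = 60 rad/s.

60 rad/s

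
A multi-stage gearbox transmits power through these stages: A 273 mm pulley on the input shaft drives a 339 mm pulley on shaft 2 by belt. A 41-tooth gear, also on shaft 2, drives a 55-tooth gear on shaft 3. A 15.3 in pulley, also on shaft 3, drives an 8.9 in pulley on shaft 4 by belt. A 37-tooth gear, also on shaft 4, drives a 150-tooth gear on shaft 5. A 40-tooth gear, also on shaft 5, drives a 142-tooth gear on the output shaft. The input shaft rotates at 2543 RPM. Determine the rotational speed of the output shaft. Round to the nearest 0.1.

belt 339/273 = 1.2418 → 2543/1.2418 = 2047.9 RPM
gear mesh 55/41 = 1.3415 → 2047.9/1.3415 = 1526.6 RPM
belt 8.9/15.3 = 0.5817 → 1526.6/0.5817 = 2624.4 RPM
gear mesh 150/37 = 4.0541 → 2624.4/4.0541 = 647.35 RPM
gear mesh 142/40 = 3.55 → 647.35/3.55 = 182.35 RPM

182.4 RPM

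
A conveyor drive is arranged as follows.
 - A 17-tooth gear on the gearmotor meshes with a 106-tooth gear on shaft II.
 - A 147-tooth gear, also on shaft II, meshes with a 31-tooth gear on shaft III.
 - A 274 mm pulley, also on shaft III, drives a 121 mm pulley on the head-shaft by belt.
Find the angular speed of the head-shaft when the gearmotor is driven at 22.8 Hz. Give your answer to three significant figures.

Gear mesh: ratio = 106/17 = 6.2353, so shaft II turns at 22.8 / 6.2353 = 3.6566 Hz.
Gear mesh: ratio = 31/147 = 0.21088, so shaft III turns at 3.6566 / 0.21088 = 17.339 Hz.
Belt: ratio = 121/274 = 0.44161, so the head-shaft turns at 17.339 / 0.44161 = 39.264 Hz.

39.3 Hz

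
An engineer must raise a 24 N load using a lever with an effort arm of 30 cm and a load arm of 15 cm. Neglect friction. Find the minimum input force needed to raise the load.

12 N

Lever MA = effort arm / load arm = 30/15 = 2.
Effort = load / MA = 24 / 2 = 12 N.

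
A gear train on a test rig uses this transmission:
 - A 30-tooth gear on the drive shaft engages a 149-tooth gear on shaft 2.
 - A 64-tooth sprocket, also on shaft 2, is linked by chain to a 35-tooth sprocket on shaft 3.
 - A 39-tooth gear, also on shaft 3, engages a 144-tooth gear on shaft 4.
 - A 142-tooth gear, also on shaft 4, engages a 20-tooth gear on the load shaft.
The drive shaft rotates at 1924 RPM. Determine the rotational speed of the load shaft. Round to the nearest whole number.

Gear mesh: ratio = 149/30 = 4.9667, so shaft 2 turns at 1924 / 4.9667 = 387.38 RPM.
Chain: ratio = 35/64 = 0.54688, so shaft 3 turns at 387.38 / 0.54688 = 708.36 RPM.
Gear mesh: ratio = 144/39 = 3.6923, so shaft 4 turns at 708.36 / 3.6923 = 191.85 RPM.
Gear mesh: ratio = 20/142 = 0.14085, so the load shaft turns at 191.85 / 0.14085 = 1362.1 RPM.

1362 RPM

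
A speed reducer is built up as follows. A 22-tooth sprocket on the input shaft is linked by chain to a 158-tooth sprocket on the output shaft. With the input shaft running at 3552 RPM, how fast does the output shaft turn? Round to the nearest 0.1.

494.6 RPM

Chain: ratio = 158/22 = 7.1818, so the output shaft turns at 3552 / 7.1818 = 494.58 RPM.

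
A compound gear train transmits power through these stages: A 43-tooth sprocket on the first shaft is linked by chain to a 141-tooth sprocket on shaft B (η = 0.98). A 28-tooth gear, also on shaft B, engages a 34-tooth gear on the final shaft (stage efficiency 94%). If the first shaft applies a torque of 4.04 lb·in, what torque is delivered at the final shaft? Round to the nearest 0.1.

14.8 lb·in

chain 141/43 = 3.2791 → τ = 4.04·3.2791·0.98 = 12.982 lb·in
gear mesh 34/28 = 1.2143 → τ = 12.982·1.2143·0.94 = 14.819 lb·in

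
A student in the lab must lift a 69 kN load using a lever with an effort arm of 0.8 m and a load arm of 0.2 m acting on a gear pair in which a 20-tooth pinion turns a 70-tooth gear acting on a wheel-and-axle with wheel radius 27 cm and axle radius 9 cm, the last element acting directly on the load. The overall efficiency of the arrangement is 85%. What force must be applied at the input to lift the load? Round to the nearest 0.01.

1.93 kN

Lever MA = effort arm / load arm = 0.8/0.2 = 4.
Gear pair MA = 70/20 = 3.5.
Wheel-and-axle MA = R/r = 27/9 = 3.
Combined ideal MA = 4 × 3.5 × 3 = 42.
Actual MA = 42 × 0.85 = 35.7.
Effort = load / actual MA = 69 / 35.7 = 1.9328 kN.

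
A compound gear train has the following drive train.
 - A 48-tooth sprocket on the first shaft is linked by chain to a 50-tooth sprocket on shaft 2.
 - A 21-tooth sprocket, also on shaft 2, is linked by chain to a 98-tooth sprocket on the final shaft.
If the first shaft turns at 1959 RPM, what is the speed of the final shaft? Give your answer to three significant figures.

chain 50/48 = 1.0417 → 1959/1.0417 = 1880.6 RPM
chain 98/21 = 4.6667 → 1880.6/4.6667 = 402.99 RPM

403 RPM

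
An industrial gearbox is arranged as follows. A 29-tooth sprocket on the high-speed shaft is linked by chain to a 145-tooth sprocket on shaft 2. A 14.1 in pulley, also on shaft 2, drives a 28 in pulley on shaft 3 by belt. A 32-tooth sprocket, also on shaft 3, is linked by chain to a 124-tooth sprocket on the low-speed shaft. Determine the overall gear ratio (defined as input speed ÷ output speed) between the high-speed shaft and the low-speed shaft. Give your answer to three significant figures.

Each stage contributes driven/driver: chain 145/29 = 5, belt 28/14.1 = 1.9858, chain 124/32 = 3.875.
Overall: 5 × 1.9858 × 3.875 = 38.475.

38.5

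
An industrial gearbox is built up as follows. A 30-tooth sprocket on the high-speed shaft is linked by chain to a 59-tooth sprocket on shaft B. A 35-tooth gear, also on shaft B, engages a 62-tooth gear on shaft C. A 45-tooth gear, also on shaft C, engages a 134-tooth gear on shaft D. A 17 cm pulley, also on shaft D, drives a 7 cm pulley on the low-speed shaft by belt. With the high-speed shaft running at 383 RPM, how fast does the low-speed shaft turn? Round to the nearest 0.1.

89.7 RPM

Chain: ratio = 59/30 = 1.9667, so shaft B turns at 383 / 1.9667 = 194.75 RPM.
Gear mesh: ratio = 62/35 = 1.7714, so shaft C turns at 194.75 / 1.7714 = 109.94 RPM.
Gear mesh: ratio = 134/45 = 2.9778, so shaft D turns at 109.94 / 2.9778 = 36.919 RPM.
Belt: ratio = 7/17 = 0.41176, so the low-speed shaft turns at 36.919 / 0.41176 = 89.661 RPM.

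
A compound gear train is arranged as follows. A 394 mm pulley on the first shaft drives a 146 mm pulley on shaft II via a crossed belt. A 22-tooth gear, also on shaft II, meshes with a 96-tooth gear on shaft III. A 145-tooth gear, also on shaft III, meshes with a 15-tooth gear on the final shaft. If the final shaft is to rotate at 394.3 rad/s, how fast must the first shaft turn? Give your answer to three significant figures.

Overall ratio R = 0.37056 × 4.3636 × 0.10345 = 0.16727.
Required input speed = output speed × R = 394.3 × 0.16727 = 65.956 rad/s.

66.0 rad/s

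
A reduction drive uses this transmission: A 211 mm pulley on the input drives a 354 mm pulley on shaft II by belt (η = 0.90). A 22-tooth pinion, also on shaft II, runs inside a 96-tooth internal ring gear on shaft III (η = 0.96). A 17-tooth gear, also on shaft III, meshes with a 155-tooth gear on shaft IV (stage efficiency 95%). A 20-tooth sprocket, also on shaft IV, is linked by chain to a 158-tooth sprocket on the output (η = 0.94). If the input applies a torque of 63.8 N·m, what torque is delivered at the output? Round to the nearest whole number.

belt 354/211 = 1.6777 → τ = 63.8·1.6777·0.90 = 96.335 N·m
internal gear 96/22 = 4.3636 → τ = 96.335·4.3636·0.96 = 403.56 N·m
gear mesh 155/17 = 9.1176 → τ = 403.56·9.1176·0.95 = 3495.5 N·m
chain 158/20 = 7.9 → τ = 3495.5·7.9·0.94 = 25958 N·m

25958 N·m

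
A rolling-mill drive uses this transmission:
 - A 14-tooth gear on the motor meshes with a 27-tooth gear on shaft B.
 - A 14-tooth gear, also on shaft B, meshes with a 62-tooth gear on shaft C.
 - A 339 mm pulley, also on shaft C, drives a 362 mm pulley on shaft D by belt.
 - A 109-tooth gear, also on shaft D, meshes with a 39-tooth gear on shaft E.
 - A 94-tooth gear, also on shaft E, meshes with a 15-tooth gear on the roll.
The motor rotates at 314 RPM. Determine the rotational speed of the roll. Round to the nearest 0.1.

603.0 RPM

the motor → shaft B (gear mesh, 27/14): 314 ÷ 1.9286 = 162.81 RPM
shaft B → shaft C (gear mesh, 62/14): 162.81 ÷ 4.4286 = 36.765 RPM
shaft C → shaft D (belt, 362/339): 36.765 ÷ 1.0678 = 34.429 RPM
shaft D → shaft E (gear mesh, 39/109): 34.429 ÷ 0.3578 = 96.224 RPM
shaft E → the roll (gear mesh, 15/94): 96.224 ÷ 0.15957 = 603 RPM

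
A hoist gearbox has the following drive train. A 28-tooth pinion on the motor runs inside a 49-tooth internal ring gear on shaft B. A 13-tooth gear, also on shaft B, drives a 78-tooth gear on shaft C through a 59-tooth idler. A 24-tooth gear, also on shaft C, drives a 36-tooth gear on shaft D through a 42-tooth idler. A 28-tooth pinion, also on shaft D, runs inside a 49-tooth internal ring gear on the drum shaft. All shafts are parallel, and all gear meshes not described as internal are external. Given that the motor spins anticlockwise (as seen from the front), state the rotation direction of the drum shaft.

anticlockwise

the motor → shaft B: internal mesh, same direction → CCW.
shaft B → shaft C: driver → idler → driven is 2 external meshes, 2 reversals → CCW.
shaft C → shaft D: driver → idler → driven is 2 external meshes, 2 reversals → CCW.
shaft D → the drum shaft: internal mesh, same direction → CCW.
4 reversals in total — an even number — so the drum shaft turns the same way as the motor.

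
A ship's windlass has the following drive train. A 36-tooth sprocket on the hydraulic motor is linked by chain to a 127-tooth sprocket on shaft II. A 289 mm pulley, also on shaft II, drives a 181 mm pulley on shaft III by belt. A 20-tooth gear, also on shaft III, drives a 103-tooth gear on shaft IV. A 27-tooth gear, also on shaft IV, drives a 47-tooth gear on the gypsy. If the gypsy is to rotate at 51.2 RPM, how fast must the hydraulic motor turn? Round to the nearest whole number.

1014 RPM

Overall ratio R = 3.5278 × 0.6263 × 5.15 × 1.7407 = 19.807.
Required input speed = output speed × R = 51.2 × 19.807 = 1014.1 RPM.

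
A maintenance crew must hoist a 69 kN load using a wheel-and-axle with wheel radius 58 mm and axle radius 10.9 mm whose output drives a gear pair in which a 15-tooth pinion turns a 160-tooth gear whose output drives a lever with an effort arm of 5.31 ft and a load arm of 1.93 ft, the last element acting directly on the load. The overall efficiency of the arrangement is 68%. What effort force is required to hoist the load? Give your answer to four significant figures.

Wheel-and-axle MA = R/r = 58/10.9 = 5.3211.
Gear pair MA = 160/15 = 10.667.
Lever MA = effort arm / load arm = 5.31/1.93 = 2.7513.
Combined ideal MA = 5.3211 × 10.667 × 2.7513 = 156.16.
Actual MA = 156.16 × 0.68 = 106.19.
Effort = load / actual MA = 69 / 106.19 = 0.64979 kN.

0.6498 kN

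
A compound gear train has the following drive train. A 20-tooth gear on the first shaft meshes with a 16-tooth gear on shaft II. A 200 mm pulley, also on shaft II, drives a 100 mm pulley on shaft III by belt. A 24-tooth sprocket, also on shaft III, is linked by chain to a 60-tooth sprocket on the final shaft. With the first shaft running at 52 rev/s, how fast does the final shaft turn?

Gear mesh: ratio = 16/20 = 0.8, so shaft II turns at 52 / 0.8 = 65 rev/s.
Belt: ratio = 100/200 = 0.5, so shaft III turns at 65 / 0.5 = 130 rev/s.
Chain: ratio = 60/24 = 2.5, so the final shaft turns at 130 / 2.5 = 52 rev/s.

52 rev/s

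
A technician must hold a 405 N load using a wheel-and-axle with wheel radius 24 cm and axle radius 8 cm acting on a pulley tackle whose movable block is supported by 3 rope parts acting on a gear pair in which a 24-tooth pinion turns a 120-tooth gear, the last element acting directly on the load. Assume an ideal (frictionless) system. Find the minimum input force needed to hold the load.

Wheel-and-axle MA = R/r = 24/8 = 3.
Block-and-tackle MA = number of supporting rope parts = 3.
Gear pair MA = 120/24 = 5.
Combined ideal MA = 3 × 3 × 5 = 45.
Effort = load / MA = 405 / 45 = 9 N.

9 N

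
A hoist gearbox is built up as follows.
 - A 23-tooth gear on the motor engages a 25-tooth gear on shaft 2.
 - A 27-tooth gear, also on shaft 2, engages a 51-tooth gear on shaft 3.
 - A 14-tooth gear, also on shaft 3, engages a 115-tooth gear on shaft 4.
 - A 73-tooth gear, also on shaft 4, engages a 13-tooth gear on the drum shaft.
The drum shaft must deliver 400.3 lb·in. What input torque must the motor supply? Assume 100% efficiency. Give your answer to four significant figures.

133.3 lb·in

Overall ratio R = 1.087 × 1.8889 × 8.2143 × 0.17808 = 3.0034.
Input torque = output torque / R = 400.3 / 3.0034 = 133.28 lb·in.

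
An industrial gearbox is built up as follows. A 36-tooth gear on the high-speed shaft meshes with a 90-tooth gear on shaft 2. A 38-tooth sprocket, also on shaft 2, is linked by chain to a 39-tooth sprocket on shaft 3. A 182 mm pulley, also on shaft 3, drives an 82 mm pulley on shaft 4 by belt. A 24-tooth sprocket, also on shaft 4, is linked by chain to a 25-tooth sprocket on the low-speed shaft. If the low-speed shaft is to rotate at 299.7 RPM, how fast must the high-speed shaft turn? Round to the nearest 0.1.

Overall ratio R = 2.5 × 1.0263 × 0.45055 × 1.0417 = 1.2042.
Required input speed = output speed × R = 299.7 × 1.2042 = 360.89 RPM.

360.9 RPM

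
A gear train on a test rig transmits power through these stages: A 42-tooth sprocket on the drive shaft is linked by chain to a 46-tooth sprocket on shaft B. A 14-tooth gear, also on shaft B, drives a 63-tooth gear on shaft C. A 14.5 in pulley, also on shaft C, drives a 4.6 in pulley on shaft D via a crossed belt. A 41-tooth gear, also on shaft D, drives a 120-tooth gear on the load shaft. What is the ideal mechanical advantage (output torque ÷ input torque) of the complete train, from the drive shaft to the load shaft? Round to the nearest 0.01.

4.58

Each stage contributes driven/driver: chain 46/42 = 1.0952, gear mesh 63/14 = 4.5, belt 4.6/14.5 = 0.31724, gear mesh 120/41 = 2.9268.
Overall: 1.0952 × 4.5 × 0.31724 × 2.9268 = 4.5762.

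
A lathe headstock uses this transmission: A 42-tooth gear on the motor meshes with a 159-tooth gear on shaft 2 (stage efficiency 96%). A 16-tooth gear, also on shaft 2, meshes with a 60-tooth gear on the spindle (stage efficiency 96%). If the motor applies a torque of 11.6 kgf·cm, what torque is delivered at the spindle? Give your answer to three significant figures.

gear mesh 159/42 = 3.7857 → τ = 11.6·3.7857·0.96 = 42.158 kgf·cm
gear mesh 60/16 = 3.75 → τ = 42.158·3.75·0.96 = 151.77 kgf·cm

152 kgf·cm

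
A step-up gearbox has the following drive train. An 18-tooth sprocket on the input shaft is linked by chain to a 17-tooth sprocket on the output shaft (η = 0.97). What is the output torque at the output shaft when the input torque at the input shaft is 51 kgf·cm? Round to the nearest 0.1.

After the chain (17/18): 51 × 0.94444 × 0.97 = 46.722 kgf·cm

46.7 kgf·cm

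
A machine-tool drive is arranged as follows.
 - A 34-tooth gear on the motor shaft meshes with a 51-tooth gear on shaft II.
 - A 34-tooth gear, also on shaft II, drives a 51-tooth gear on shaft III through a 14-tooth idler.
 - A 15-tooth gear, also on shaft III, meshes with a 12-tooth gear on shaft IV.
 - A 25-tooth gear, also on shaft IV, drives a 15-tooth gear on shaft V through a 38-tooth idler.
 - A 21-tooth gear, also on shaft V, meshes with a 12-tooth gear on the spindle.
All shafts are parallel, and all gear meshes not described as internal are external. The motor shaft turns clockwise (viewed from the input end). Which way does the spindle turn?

the motor shaft → shaft II: external mesh, 1 reversal → CCW.
shaft II → shaft III: driver → idler → driven is 2 external meshes, 2 reversals → CCW.
shaft III → shaft IV: external mesh, 1 reversal → CW.
shaft IV → shaft V: driver → idler → driven is 2 external meshes, 2 reversals → CW.
shaft V → the spindle: external mesh, 1 reversal → CCW.
7 reversals in total — an odd number — so the spindle turns opposite to the motor shaft.

counterclockwise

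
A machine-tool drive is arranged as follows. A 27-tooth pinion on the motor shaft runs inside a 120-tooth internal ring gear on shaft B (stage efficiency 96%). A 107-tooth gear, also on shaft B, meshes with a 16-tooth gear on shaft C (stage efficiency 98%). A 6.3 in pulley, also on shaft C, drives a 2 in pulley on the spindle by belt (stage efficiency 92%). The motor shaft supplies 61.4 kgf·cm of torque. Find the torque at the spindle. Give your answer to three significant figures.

11.2 kgf·cm

internal gear 120/27 = 4.4444 → τ = 61.4·4.4444·0.96 = 261.97 kgf·cm
gear mesh 16/107 = 0.14953 → τ = 261.97·0.14953·0.98 = 38.39 kgf·cm
belt 2/6.3 = 0.31746 → τ = 38.39·0.31746·0.92 = 11.212 kgf·cm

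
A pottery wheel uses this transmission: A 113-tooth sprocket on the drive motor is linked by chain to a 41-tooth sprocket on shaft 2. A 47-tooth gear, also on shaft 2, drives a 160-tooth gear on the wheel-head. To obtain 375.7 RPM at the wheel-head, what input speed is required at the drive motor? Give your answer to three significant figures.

464 RPM

Overall ratio R = 0.36283 × 3.4043 = 1.2352.
Required input speed = output speed × R = 375.7 × 1.2352 = 464.05 RPM.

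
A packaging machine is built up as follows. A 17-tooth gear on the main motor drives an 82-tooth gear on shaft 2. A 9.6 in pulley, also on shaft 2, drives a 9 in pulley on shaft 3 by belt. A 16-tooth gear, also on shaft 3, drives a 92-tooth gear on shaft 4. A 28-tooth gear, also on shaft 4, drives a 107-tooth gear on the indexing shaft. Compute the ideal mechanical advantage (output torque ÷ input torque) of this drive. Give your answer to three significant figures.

Each stage contributes driven/driver: gear mesh 82/17 = 4.8235, belt 9/9.6 = 0.9375, gear mesh 92/16 = 5.75, gear mesh 107/28 = 3.8214.
Overall: 4.8235 × 0.9375 × 5.75 × 3.8214 = 99.364.

99.4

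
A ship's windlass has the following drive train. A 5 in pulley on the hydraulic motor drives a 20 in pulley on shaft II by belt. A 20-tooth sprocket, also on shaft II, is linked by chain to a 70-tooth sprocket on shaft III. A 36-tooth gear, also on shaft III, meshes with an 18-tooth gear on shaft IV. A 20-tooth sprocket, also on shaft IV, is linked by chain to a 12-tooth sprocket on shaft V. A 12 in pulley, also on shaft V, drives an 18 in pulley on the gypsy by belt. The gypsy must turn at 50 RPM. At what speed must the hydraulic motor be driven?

Overall ratio R = 4 × 3.5 × 0.5 × 0.6 × 1.5 = 6.3.
Required input speed = output speed × R = 50 × 6.3 = 315 RPM.

315 RPM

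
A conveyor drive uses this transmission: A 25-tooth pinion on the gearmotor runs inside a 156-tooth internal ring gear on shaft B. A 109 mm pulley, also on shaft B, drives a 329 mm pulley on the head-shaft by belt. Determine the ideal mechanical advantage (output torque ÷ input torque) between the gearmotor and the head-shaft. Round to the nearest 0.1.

18.8

Each stage contributes driven/driver: internal gear 156/25 = 6.24, belt 329/109 = 3.0183.
Overall: 6.24 × 3.0183 = 18.834.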